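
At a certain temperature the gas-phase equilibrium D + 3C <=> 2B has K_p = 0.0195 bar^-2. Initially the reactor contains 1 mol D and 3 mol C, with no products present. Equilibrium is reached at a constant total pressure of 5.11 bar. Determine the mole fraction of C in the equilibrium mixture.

y_C = 0.628

Let X = conversion of D (basis 1 mol D); extent of reaction ξ = X.
Species balance: n_D = 1 − X; n_C = 3 − 3X; n_B = 2X.
n_T = Σnᵢ = 4 − 2X.
y_i = n_i/n_T, p_i = y_i·P. K_p = p_B^2 / (p_D p_C^3).
This yields a degree-4 equation in X; solving on (0,1), X = 0.280.
Then n_C = 2.16, n_T = 3.44, so y_C = 0.628.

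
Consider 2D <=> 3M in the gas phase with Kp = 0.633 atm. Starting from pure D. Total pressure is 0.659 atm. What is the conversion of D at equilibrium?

Take 1 mol D as basis and let X be its fractional conversion, so ξ = 0.5X.
Mole table: n_D = 1 − X; n_M = 1.5X.
n_T = Σnᵢ = 1 + 0.5X.
Mole fractions y_i = n_i/n_T; Kp = p_M^3 / (p_D^2) with p_i = y_i·P.
Setting this equal to 0.633 atm and taking the physical root (0 < X < 1) gives X = 0.465.

X = 0.465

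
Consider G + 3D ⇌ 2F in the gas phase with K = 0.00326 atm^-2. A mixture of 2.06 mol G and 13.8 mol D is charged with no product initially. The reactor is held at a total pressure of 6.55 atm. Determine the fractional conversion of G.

X = 0.306

Let X = conversion of G (basis 2.06 mol G); extent of reaction ξ = 2.06X.
At extent ξ: n_G = 2.06 − 2.06X; n_D = 13.8 − 6.18X; n_F = 4.12X.
n_T = Σnᵢ = 15.9 − 4.12X.
y_i = n_i/n_T, p_i = y_i·P. K = p_F^2 / (p_G p_D^3).
This yields a degree-4 equation in X; solving on (0,1), X = 0.306.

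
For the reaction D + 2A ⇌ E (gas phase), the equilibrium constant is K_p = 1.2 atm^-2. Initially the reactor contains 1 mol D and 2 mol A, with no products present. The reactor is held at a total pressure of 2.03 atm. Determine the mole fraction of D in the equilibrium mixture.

y_D = 0.241

Let X = conversion of D (basis 1 mol D); extent of reaction ξ = X.
Moles: n_D = 1 − X; n_A = 2 − 2X; n_E = X.
n_T = Σnᵢ = 3 − 2X.
With p_i = (n_i/n_T)P, K_p = p_E / (p_D p_A^2).
Setting this equal to 1.2 atm^-2 and taking the physical root (0 < X < 1) gives X = 0.535.
Then n_D = 0.465, n_T = 1.93, so y_D = 0.241.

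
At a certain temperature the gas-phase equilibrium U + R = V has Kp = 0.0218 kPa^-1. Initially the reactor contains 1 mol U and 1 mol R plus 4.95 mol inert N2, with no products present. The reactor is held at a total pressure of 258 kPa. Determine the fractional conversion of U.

X = 0.355

Basis: 1 mol U initially; let X = conversion of U. Extent ξ = X.
At extent ξ: n_U = 1 − X; n_R = 1 − X; n_V = X; n_I = 4.95 (inert).
Summing: n_T = 6.95 − X.
With p_i = (n_i/n_T)P, Kp = p_V / (p_U p_R).
This yields a degree-2 equation in X; solving on (0,1), X = 0.355.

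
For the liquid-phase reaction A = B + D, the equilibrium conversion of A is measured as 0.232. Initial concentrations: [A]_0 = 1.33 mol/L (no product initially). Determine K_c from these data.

Let X = conversion of A.
Concentrations: [A] = 1.33 − 1.33X; [B] = 1.33X; [D] = 1.33X.
At X = 0.232: [A] = 1.02, [B] = 0.309, [D] = 0.309.
K_c = [B] [D] / ([A]) = 0.0932 mol/L.

K_c = 0.0932 mol/L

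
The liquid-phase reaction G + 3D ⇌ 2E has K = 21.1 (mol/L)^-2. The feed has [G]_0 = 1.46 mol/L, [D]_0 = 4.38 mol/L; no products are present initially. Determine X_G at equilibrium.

X = 0.787

Let X = conversion of G; extent ξ = 1.46·X mol/L.
Concentrations: [G] = 1.46 − 1.46X; [D] = 4.38 − 4.38X; [E] = 2.92X.
K = [E]^2 / ([G] [D]^3).
This equals 21.1 at X = 0.787 (the root in 0 < X < 1).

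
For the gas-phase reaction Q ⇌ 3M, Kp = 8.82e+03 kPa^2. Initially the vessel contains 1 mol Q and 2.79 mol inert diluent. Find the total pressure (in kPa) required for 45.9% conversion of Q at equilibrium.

Basis: 1 mol Q initially; let X = conversion of Q. Extent ξ = X.
Mole table: n_Q = 1 − X; n_M = 3X; n_I = 2.79 (inert).
Total moles n_T = 3.79 + 2X.
Kp = p_M^3 / (p_Q) with p_i = (n_i/n_T)·P.
At X = 0.459: the mole-fraction product g(X) = Π y_i^ν_i = 0.2177. Since Kp = g(X)·P^{2}, P = (Kp/g)^(1/2) = (8.82e+03/0.2177)^(1/2) = 201 kPa.

P = 201 kPa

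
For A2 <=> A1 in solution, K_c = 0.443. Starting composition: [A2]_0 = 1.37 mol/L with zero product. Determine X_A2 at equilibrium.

X = 0.307

Let X = conversion of A2; extent ξ = 1.37·X mol/L.
Concentrations: [A2] = 1.37 − 1.37X; [A1] = 1.37X.
K_c = [A1] / ([A2]).
This equals 0.443 at X = 0.307 (the root in 0 < X < 1).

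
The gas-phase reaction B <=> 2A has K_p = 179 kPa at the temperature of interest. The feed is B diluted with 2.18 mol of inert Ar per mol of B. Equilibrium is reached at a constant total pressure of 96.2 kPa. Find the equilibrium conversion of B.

Let X = conversion of B (basis 1 mol B); extent of reaction ξ = X.
At extent ξ: n_B = 1 − X; n_A = 2X; n_I = 2.18 (inert).
Summing: n_T = 3.18 + X.
Mole fractions y_i = n_i/n_T; K_p = p_A^2 / (p_B) with p_i = y_i·P.
This yields a degree-2 equation in X; solving on (0,1), X = 0.717.

X = 0.717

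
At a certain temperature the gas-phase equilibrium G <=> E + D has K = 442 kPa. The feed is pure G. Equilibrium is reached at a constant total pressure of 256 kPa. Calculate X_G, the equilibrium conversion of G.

Basis: 1 mol G initially; let X = conversion of G. Extent ξ = X.
Species balance: n_G = 1 − X; n_E = X; n_D = X.
Summing: n_T = 1 + X.
Mole fractions y_i = n_i/n_T; K = p_E p_D / (p_G) with p_i = y_i·P.
Equating to 442 kPa and solving on 0 < X < 1: X = 0.796.

X = 0.796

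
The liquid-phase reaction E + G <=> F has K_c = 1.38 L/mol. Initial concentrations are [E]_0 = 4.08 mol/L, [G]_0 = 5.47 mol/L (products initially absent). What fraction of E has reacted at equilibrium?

Let X = conversion of E; extent ξ = 4.08·X mol/L.
Concentrations: [E] = 4.08 − 4.08X; [G] = 5.47 − 4.08X; [F] = 4.08X.
K_c = [F] / ([E] [G]).
Setting equal to 1.38 and solving for X on (0,1) gives X = 0.764.

X = 0.764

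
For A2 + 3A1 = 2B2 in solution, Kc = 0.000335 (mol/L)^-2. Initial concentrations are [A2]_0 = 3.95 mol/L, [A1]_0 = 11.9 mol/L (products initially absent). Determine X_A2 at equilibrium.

X = 0.140

Let X = conversion of A2; extent ξ = 3.95·X mol/L.
Concentrations: [A2] = 3.95 − 3.95X; [A1] = 11.9 − 11.9X; [B2] = 7.9X.
Kc = [B2]^2 / ([A2] [A1]^3).
Setting equal to 0.000335 and solving for X on (0,1) gives X = 0.140.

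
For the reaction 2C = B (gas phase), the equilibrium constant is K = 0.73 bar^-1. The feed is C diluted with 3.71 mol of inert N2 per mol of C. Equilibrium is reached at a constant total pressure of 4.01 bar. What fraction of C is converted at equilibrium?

Take 1 mol C as basis and let X be its fractional conversion, so ξ = 0.5X.
At extent ξ: n_C = 1 − X; n_B = 0.5X; n_I = 3.71 (inert).
n_T = Σnᵢ = 4.71 − 0.5X.
y_i = n_i/n_T, p_i = y_i·P. K = p_B / (p_C^2).
Setting this equal to 0.73 bar^-1 and taking the physical root (0 < X < 1) gives X = 0.427.

X = 0.427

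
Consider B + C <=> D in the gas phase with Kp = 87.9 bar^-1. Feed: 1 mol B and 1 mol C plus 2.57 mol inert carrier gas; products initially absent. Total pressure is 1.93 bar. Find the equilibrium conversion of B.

Let X = conversion of B (basis 1 mol B); extent of reaction ξ = X.
Mole table: n_B = 1 − X; n_C = 1 − X; n_D = X; n_I = 2.57 (inert).
n_T = Σnᵢ = 4.57 − X.
y_i = n_i/n_T, p_i = y_i·P. Kp = p_D / (p_B p_C).
Substituting and setting equal to 87.9 bar^-1 gives a polynomial in X; the root in (0,1) is X = 0.863.

X = 0.863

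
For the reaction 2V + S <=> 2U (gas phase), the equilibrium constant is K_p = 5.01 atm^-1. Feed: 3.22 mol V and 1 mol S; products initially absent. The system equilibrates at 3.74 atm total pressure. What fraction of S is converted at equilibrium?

Basis: 1 mol S initially; let X = conversion of S. Extent ξ = X.
Mole table: n_V = 3.22 − 2X; n_S = 1 − X; n_U = 2X.
n_T = Σnᵢ = 4.22 − X.
Mole fractions y_i = n_i/n_T; K_p = p_U^2 / (p_V^2 p_S) with p_i = y_i·P.
Substituting and setting equal to 5.01 atm^-1 gives a polynomial in X; the root in (0,1) is X = 0.812.

X = 0.812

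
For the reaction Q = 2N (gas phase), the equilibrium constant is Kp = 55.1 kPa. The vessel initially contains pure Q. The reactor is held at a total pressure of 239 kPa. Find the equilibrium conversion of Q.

X = 0.233

Basis: 1 mol Q initially; let X = conversion of Q. Extent ξ = X.
At extent ξ: n_Q = 1 − X; n_N = 2X.
n_T = Σnᵢ = 1 + X.
With p_i = (n_i/n_T)P, Kp = p_N^2 / (p_Q).
Equating to 55.1 kPa and solving on 0 < X < 1: X = 0.233.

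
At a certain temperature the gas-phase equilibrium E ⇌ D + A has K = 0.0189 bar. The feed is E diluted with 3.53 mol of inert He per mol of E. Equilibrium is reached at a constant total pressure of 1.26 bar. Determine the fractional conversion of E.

X = 0.234

Take 1 mol E as basis and let X be its fractional conversion, so ξ = X.
At extent ξ: n_E = 1 − X; n_D = X; n_A = X; n_I = 3.53 (inert).
n_T = Σnᵢ = 4.53 + X.
With p_i = (n_i/n_T)P, K = p_D p_A / (p_E).
Equating to 0.0189 bar and solving on 0 < X < 1: X = 0.234.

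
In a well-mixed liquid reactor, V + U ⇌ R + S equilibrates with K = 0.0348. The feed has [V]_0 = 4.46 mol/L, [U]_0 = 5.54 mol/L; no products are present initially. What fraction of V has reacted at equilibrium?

X = 0.175

Let X = conversion of V; extent ξ = 4.46·X mol/L.
Concentrations: [V] = 4.46 − 4.46X; [U] = 5.54 − 4.46X; [R] = 4.46X; [S] = 4.46X.
K = [R] [S] / ([V] [U]).
Setting equal to 0.0348 and solving for X on (0,1) gives X = 0.175.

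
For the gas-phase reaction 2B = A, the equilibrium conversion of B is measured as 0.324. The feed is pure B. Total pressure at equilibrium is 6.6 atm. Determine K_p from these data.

K_p = 0.045 atm^-1

Take 1 mol B as basis and let X be its fractional conversion, so ξ = 0.5X.
Mole table: n_B = 1 − X; n_A = 0.5X.
Total moles n_T = 1 − 0.5X.
At X = 0.324: n_B = 0.676, n_A = 0.162, n_T = 0.838.
p_i = (n_i/n_T)·P. K_p = p_A / (p_B^2) = 0.045 atm^-1.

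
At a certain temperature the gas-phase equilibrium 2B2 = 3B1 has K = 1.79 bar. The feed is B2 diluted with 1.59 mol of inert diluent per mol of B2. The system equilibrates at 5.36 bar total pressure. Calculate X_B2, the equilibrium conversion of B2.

X = 0.442

Basis: 1 mol B2 initially; let X = conversion of B2. Extent ξ = 0.5X.
Mole table: n_B2 = 1 − X; n_B1 = 1.5X; n_I = 1.59 (inert).
Total moles n_T = 2.59 + 0.5X.
y_i = n_i/n_T, p_i = y_i·P. K = p_B1^3 / (p_B2^2).
Setting this equal to 1.79 bar and taking the physical root (0 < X < 1) gives X = 0.442.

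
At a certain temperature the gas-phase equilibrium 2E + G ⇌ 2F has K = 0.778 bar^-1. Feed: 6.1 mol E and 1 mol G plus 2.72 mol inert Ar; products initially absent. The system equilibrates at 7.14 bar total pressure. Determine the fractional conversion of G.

Take 1 mol G as basis and let X be its fractional conversion, so ξ = X.
At extent ξ: n_E = 6.1 − 2X; n_G = 1 − X; n_F = 2X; n_I = 2.72 (inert).
Total moles n_T = 9.82 − X.
Mole fractions y_i = n_i/n_T; K = p_F^2 / (p_E^2 p_G) with p_i = y_i·P.
This yields a degree-3 equation in X; solving on (0,1), X = 0.797.

X = 0.797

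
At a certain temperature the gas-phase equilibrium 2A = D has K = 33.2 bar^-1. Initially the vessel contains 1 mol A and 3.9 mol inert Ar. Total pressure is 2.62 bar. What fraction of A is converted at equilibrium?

X = 0.852

Take 1 mol A as basis and let X be its fractional conversion, so ξ = 0.5X.
Mole table: n_A = 1 − X; n_D = 0.5X; n_I = 3.9 (inert).
Total moles n_T = 4.9 − 0.5X.
With p_i = (n_i/n_T)P, K = p_D / (p_A^2).
Substituting and setting equal to 33.2 bar^-1 gives a polynomial in X; the root in (0,1) is X = 0.852.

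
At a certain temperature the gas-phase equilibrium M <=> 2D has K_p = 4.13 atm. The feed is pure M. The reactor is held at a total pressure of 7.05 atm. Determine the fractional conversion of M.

Let X = conversion of M (basis 1 mol M); extent of reaction ξ = X.
Moles: n_M = 1 − X; n_D = 2X.
Summing: n_T = 1 + X.
With p_i = (n_i/n_T)P, K_p = p_D^2 / (p_M).
This yields a degree-2 equation in X; solving on (0,1), X = 0.357.

X = 0.357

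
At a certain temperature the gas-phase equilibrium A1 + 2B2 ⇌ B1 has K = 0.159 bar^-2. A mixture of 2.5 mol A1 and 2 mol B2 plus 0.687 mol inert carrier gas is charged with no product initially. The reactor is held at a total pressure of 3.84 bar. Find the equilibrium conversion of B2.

Take 2 mol B2 as basis and let X be its fractional conversion, so ξ = X.
Mole table: n_A1 = 2.5 − X; n_B2 = 2 − 2X; n_B1 = X; n_I = 0.687 (inert).
Total moles n_T = 5.19 − 2X.
With p_i = (n_i/n_T)P, K = p_B1 / (p_A1 p_B2^2).
Setting this equal to 0.159 bar^-2 and taking the physical root (0 < X < 1) gives X = 0.385.

X = 0.385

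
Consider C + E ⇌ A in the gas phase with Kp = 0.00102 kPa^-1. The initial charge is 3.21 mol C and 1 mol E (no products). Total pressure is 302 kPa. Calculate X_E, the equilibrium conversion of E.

Take 1 mol E as basis and let X be its fractional conversion, so ξ = X.
Species balance: n_C = 3.21 − X; n_E = 1 − X; n_A = X.
Summing: n_T = 4.21 − X.
Mole fractions y_i = n_i/n_T; Kp = p_A / (p_C p_E) with p_i = y_i·P.
This yields a degree-2 equation in X; solving on (0,1), X = 0.188.

X = 0.188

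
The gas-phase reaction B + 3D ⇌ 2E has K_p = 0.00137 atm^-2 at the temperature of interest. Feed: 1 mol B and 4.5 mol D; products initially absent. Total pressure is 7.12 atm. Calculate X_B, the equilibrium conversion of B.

X = 0.182

Basis: 1 mol B initially; let X = conversion of B. Extent ξ = X.
Species balance: n_B = 1 − X; n_D = 4.5 − 3X; n_E = 2X.
Total moles n_T = 5.5 − 2X.
y_i = n_i/n_T, p_i = y_i·P. K_p = p_E^2 / (p_B p_D^3).
Equating to 0.00137 atm^-2 and solving on 0 < X < 1: X = 0.182.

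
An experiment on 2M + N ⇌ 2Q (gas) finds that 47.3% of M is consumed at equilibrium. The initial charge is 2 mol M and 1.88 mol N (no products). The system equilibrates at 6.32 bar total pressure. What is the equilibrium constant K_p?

Take 2 mol M as basis and let X be its fractional conversion, so ξ = X.
Mole table: n_M = 2 − 2X; n_N = 1.88 − X; n_Q = 2X.
n_T = Σnᵢ = 3.88 − X.
At X = 0.473: n_M = 1.05, n_N = 1.41, n_Q = 0.946, n_T = 3.41.
p_i = (n_i/n_T)·P. K_p = p_Q^2 / (p_M^2 p_N) = 0.309 bar^-1.

K_p = 0.309 bar^-1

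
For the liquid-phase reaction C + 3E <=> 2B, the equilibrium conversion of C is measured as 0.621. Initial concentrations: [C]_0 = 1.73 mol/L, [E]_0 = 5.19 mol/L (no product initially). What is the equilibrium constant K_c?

Let X = conversion of C.
Concentrations: [C] = 1.73 − 1.73X; [E] = 5.19 − 5.19X; [B] = 3.46X.
At X = 0.621: [C] = 0.656, [E] = 1.97, [B] = 2.15.
K_c = [B]^2 / ([C] [E]^3) = 0.925 (mol/L)^-2.

K_c = 0.925 (mol/L)^-2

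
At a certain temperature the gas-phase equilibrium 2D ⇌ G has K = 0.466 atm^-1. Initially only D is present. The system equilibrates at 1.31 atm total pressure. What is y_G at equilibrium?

Take 1 mol D as basis and let X be its fractional conversion, so ξ = 0.5X.
Species balance: n_D = 1 − X; n_G = 0.5X.
n_T = Σnᵢ = 1 − 0.5X.
Mole fractions y_i = n_i/n_T; K = p_G / (p_D^2) with p_i = y_i·P.
Substituting and setting equal to 0.466 atm^-1 gives a polynomial in X; the root in (0,1) is X = 0.461.
Then n_G = 0.23, n_T = 0.77, so y_G = 0.300.

y_G = 0.300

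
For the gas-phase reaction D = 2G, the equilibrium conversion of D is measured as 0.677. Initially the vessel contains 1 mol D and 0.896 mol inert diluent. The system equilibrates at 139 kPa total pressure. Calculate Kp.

Let X = conversion of D (basis 1 mol D); extent of reaction ξ = X.
Species balance: n_D = 1 − X; n_G = 2X; n_I = 0.896 (inert).
Summing: n_T = 1.9 + X.
At X = 0.677: n_D = 0.323, n_G = 1.35, n_T = 2.57.
p_i = (n_i/n_T)·P. Kp = p_G^2 / (p_D) = 307 kPa.

Kp = 307 kPa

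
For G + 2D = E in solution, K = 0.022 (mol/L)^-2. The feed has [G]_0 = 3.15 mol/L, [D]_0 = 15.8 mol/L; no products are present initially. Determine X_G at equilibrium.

X = 0.733

Let X = conversion of G; extent ξ = 3.15·X mol/L.
Concentrations: [G] = 3.15 − 3.15X; [D] = 15.8 − 6.3X; [E] = 3.15X.
K = [E] / ([G] [D]^2).
Setting equal to 0.022 and solving for X on (0,1) gives X = 0.733.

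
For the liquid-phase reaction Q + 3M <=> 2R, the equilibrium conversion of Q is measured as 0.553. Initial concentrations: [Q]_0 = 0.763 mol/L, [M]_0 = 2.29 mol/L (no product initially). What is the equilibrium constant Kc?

Let X = conversion of Q.
Concentrations: [Q] = 0.763 − 0.763X; [M] = 2.29 − 2.29X; [R] = 1.53X.
At X = 0.553: [Q] = 0.341, [M] = 1.02, [R] = 0.844.
Kc = [R]^2 / ([Q] [M]^3) = 1.94 (mol/L)^-2.

Kc = 1.94 (mol/L)^-2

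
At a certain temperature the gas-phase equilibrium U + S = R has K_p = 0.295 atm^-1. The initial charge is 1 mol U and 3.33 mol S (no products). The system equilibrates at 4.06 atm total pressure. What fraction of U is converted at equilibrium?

X = 0.470

Let X = conversion of U (basis 1 mol U); extent of reaction ξ = X.
Species balance: n_U = 1 − X; n_S = 3.33 − X; n_R = X.
Summing: n_T = 4.33 − X.
y_i = n_i/n_T, p_i = y_i·P. K_p = p_R / (p_U p_S).
This yields a degree-2 equation in X; solving on (0,1), X = 0.470.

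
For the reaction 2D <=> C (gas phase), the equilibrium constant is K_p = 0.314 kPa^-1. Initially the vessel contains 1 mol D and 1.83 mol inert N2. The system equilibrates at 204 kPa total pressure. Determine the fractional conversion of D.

X = 0.872

Let X = conversion of D (basis 1 mol D); extent of reaction ξ = 0.5X.
Mole table: n_D = 1 − X; n_C = 0.5X; n_I = 1.83 (inert).
Summing: n_T = 2.83 − 0.5X.
With p_i = (n_i/n_T)P, K_p = p_C / (p_D^2).
Setting this equal to 0.314 kPa^-1 and taking the physical root (0 < X < 1) gives X = 0.872.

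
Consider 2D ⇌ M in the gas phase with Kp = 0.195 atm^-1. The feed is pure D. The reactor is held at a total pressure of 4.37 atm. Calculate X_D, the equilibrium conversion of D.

X = 0.524

Take 1 mol D as basis and let X be its fractional conversion, so ξ = 0.5X.
At extent ξ: n_D = 1 − X; n_M = 0.5X.
Total moles n_T = 1 − 0.5X.
Mole fractions y_i = n_i/n_T; Kp = p_M / (p_D^2) with p_i = y_i·P.
Substituting and setting equal to 0.195 atm^-1 gives a polynomial in X; the root in (0,1) is X = 0.524.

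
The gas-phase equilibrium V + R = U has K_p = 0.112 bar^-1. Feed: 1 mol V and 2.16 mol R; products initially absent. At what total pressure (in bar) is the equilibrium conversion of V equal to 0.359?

P = 7.78 bar

Take 1 mol V as basis and let X be its fractional conversion, so ξ = X.
Mole table: n_V = 1 − X; n_R = 2.16 − X; n_U = X.
Total moles n_T = 3.16 − X.
K_p = p_U / (p_V p_R) with p_i = (n_i/n_T)·P.
At X = 0.359: the mole-fraction product g(X) = Π y_i^ν_i = 0.871. Since K_p = g(X)·P^{-1}, P = (g/K_p)^(1/1) = (0.871/0.112)^(1/1) = 7.78 bar.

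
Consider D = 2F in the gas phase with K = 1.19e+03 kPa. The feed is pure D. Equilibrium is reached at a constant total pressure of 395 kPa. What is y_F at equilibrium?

Let X = conversion of D (basis 1 mol D); extent of reaction ξ = X.
Moles: n_D = 1 − X; n_F = 2X.
Total moles n_T = 1 + X.
y_i = n_i/n_T, p_i = y_i·P. K = p_F^2 / (p_D).
Equating to 1.19e+03 kPa and solving on 0 < X < 1: X = 0.655.
Then n_F = 1.31, n_T = 1.66, so y_F = 0.792.

y_F = 0.792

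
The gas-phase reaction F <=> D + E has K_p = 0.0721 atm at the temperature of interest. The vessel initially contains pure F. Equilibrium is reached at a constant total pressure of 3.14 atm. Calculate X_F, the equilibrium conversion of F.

Take 1 mol F as basis and let X be its fractional conversion, so ξ = X.
Moles: n_F = 1 − X; n_D = X; n_E = X.
Summing: n_T = 1 + X.
With p_i = (n_i/n_T)P, K_p = p_D p_E / (p_F).
Equating to 0.0721 atm and solving on 0 < X < 1: X = 0.150.

X = 0.150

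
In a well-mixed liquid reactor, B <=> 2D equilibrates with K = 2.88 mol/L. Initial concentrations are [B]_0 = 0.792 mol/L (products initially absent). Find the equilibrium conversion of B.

Let X = conversion of B; extent ξ = 0.792·X mol/L.
Concentrations: [B] = 0.792 − 0.792X; [D] = 1.58X.
K = [D]^2 / ([B]).
This equals 2.88 at X = 0.602 (the root in 0 < X < 1).

X = 0.602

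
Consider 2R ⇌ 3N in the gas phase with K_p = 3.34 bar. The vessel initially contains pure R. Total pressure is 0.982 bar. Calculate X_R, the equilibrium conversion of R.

Basis: 1 mol R initially; let X = conversion of R. Extent ξ = 0.5X.
At extent ξ: n_R = 1 − X; n_N = 1.5X.
n_T = Σnᵢ = 1 + 0.5X.
Mole fractions y_i = n_i/n_T; K_p = p_N^3 / (p_R^2) with p_i = y_i·P.
Setting this equal to 3.34 bar and taking the physical root (0 < X < 1) gives X = 0.597.

X = 0.597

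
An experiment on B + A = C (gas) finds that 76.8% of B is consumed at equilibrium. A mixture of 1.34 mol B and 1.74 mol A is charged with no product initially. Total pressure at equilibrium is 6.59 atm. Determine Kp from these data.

Kp = 1.45 atm^-1

Let X = conversion of B (basis 1.34 mol B); extent of reaction ξ = 1.34X.
Moles: n_B = 1.34 − 1.34X; n_A = 1.74 − 1.34X; n_C = 1.34X.
Summing: n_T = 3.08 − 1.34X.
At X = 0.768: n_B = 0.311, n_A = 0.711, n_C = 1.03, n_T = 2.05.
p_i = (n_i/n_T)·P. Kp = p_C / (p_B p_A) = 1.45 atm^-1.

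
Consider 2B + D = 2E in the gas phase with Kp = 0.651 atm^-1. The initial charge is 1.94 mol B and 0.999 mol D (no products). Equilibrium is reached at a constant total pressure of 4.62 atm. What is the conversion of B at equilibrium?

Let X = conversion of B (basis 1.94 mol B); extent of reaction ξ = 0.97X.
At extent ξ: n_B = 1.94 − 1.94X; n_D = 0.999 − 0.97X; n_E = 1.94X.
n_T = Σnᵢ = 2.94 − 0.97X.
Mole fractions y_i = n_i/n_T; Kp = p_E^2 / (p_B^2 p_D) with p_i = y_i·P.
This yields a degree-3 equation in X; solving on (0,1), X = 0.451.

X = 0.451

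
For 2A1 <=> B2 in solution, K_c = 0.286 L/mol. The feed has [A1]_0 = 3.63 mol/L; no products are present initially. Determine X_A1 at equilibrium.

X = 0.506

Let X = conversion of A1; extent ξ = 3.63X/2 mol/L.
Concentrations: [A1] = 3.63 − 3.63X; [B2] = 1.81X.
K_c = [B2] / ([A1]^2).
Setting equal to 0.286 and solving for X on (0,1) gives X = 0.506.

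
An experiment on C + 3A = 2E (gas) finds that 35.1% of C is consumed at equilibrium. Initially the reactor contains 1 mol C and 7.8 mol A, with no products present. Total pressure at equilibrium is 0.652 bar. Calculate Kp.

Kp = 0.381 bar^-2

Take 1 mol C as basis and let X be its fractional conversion, so ξ = X.
Mole table: n_C = 1 − X; n_A = 7.8 − 3X; n_E = 2X.
n_T = Σnᵢ = 8.8 − 2X.
At X = 0.351: n_C = 0.649, n_A = 6.75, n_E = 0.702, n_T = 8.1.
p_i = (n_i/n_T)·P. Kp = p_E^2 / (p_C p_A^3) = 0.381 bar^-2.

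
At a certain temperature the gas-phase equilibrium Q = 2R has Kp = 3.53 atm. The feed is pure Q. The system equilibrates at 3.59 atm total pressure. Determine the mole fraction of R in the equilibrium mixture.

Let X = conversion of Q (basis 1 mol Q); extent of reaction ξ = X.
Mole table: n_Q = 1 − X; n_R = 2X.
n_T = Σnᵢ = 1 + X.
y_i = n_i/n_T, p_i = y_i·P. Kp = p_R^2 / (p_Q).
Setting this equal to 3.53 atm and taking the physical root (0 < X < 1) gives X = 0.444.
Then n_R = 0.888, n_T = 1.44, so y_R = 0.615.

y_R = 0.615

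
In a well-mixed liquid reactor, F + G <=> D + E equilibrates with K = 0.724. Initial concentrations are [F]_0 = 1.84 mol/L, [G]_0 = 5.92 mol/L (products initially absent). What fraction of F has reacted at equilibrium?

X = 0.716

Let X = conversion of F; extent ξ = 1.84·X mol/L.
Concentrations: [F] = 1.84 − 1.84X; [G] = 5.92 − 1.84X; [D] = 1.84X; [E] = 1.84X.
K = [D] [E] / ([F] [G]).
Equating to 0.724: the physical root is X = 0.716.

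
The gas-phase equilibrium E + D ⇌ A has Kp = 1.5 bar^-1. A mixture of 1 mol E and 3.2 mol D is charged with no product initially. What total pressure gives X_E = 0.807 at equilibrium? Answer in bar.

Let X = conversion of E (basis 1 mol E); extent of reaction ξ = X.
Moles: n_E = 1 − X; n_D = 3.2 − X; n_A = X.
n_T = Σnᵢ = 4.2 − X.
Kp = p_A / (p_E p_D) with p_i = (n_i/n_T)·P.
At X = 0.807: the mole-fraction product g(X) = Π y_i^ν_i = 5.929. Since Kp = g(X)·P^{-1}, P = (g/Kp)^(1/1) = (5.929/1.5)^(1/1) = 3.95 bar.

P = 3.95 bar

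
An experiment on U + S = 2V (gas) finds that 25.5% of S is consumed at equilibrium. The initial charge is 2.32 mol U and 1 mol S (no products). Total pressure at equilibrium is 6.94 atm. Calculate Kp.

Let X = conversion of S (basis 1 mol S); extent of reaction ξ = X.
Mole table: n_U = 2.32 − X; n_S = 1 − X; n_V = 2X.
n_T stays at 3.32 (no change in mole number).
At X = 0.255: n_U = 2.06, n_S = 0.745, n_V = 0.51, n_T = 3.32.
p_i = (n_i/n_T)·P. Kp = p_V^2 / (p_U p_S) = 0.169.

Kp = 0.169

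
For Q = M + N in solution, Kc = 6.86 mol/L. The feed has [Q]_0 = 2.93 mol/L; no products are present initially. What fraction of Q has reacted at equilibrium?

Let X = conversion of Q; extent ξ = 2.93·X mol/L.
Concentrations: [Q] = 2.93 − 2.93X; [M] = 2.93X; [N] = 2.93X.
Kc = [M] [N] / ([Q]).
Equating to 6.86 mol/L: the physical root is X = 0.756.

X = 0.756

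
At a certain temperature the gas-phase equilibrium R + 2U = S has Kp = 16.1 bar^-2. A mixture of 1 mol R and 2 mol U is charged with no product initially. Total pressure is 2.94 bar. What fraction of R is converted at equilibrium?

Take 1 mol R as basis and let X be its fractional conversion, so ξ = X.
Moles: n_R = 1 − X; n_U = 2 − 2X; n_S = X.
n_T = Σnᵢ = 3 − 2X.
y_i = n_i/n_T, p_i = y_i·P. Kp = p_S / (p_R p_U^2).
Equating to 16.1 bar^-2 and solving on 0 < X < 1: X = 0.864.

X = 0.864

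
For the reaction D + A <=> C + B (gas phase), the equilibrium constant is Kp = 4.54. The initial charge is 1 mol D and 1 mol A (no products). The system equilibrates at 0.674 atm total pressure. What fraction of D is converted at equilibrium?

X = 0.681

Take 1 mol D as basis and let X be its fractional conversion, so ξ = X.
Mole table: n_D = 1 − X; n_A = 1 − X; n_C = X; n_B = X.
Since Δν = 0, n_T = 2 throughout.
Mole fractions y_i = n_i/n_T; Kp = p_C p_B / (p_D p_A) with p_i = y_i·P.
Substituting and setting equal to 4.54 gives a polynomial in X; the root in (0,1) is X = 0.681.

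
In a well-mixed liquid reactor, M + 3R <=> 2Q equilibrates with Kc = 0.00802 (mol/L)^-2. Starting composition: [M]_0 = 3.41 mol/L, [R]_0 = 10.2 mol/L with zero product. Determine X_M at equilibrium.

Let X = conversion of M; extent ξ = 3.41·X mol/L.
Concentrations: [M] = 3.41 − 3.41X; [R] = 10.2 − 10.2X; [Q] = 6.82X.
Kc = [Q]^2 / ([M] [R]^3).
Setting equal to 0.00802 and solving for X on (0,1) gives X = 0.342.

X = 0.342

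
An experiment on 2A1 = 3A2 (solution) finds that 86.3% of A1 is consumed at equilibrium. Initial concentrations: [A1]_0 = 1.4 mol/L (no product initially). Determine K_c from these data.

K_c = 162 mol/L

Let X = conversion of A1.
Concentrations: [A1] = 1.4 − 1.4X; [A2] = 2.1X.
At X = 0.863: [A1] = 0.192, [A2] = 1.81.
K_c = [A2]^3 / ([A1]^2) = 162 mol/L.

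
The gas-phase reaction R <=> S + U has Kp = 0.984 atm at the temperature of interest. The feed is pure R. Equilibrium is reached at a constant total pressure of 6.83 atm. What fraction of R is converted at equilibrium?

X = 0.355

Let X = conversion of R (basis 1 mol R); extent of reaction ξ = X.
Moles: n_R = 1 − X; n_S = X; n_U = X.
n_T = Σnᵢ = 1 + X.
Mole fractions y_i = n_i/n_T; Kp = p_S p_U / (p_R) with p_i = y_i·P.
This yields a degree-2 equation in X; solving on (0,1), X = 0.355.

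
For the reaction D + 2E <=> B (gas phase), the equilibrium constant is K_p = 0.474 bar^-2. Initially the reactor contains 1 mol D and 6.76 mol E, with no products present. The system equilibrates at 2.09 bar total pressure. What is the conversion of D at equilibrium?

X = 0.598

Take 1 mol D as basis and let X be its fractional conversion, so ξ = X.
Species balance: n_D = 1 − X; n_E = 6.76 − 2X; n_B = X.
n_T = Σnᵢ = 7.76 − 2X.
With p_i = (n_i/n_T)P, K_p = p_B / (p_D p_E^2).
This yields a degree-3 equation in X; solving on (0,1), X = 0.598.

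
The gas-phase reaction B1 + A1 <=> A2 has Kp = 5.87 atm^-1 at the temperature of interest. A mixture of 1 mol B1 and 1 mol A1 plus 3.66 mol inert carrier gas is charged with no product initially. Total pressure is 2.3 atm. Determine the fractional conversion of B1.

Basis: 1 mol B1 initially; let X = conversion of B1. Extent ξ = X.
Species balance: n_B1 = 1 − X; n_A1 = 1 − X; n_A2 = X; n_I = 3.66 (inert).
n_T = Σnᵢ = 5.66 − X.
Mole fractions y_i = n_i/n_T; Kp = p_A2 / (p_B1 p_A1) with p_i = y_i·P.
This yields a degree-2 equation in X; solving on (0,1), X = 0.545.

X = 0.545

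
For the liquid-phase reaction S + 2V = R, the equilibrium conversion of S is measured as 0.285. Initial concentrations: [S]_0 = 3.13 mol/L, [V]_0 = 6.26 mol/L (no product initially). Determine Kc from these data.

Kc = 0.0199 (mol/L)^-2

Let X = conversion of S.
Concentrations: [S] = 3.13 − 3.13X; [V] = 6.26 − 6.26X; [R] = 3.13X.
At X = 0.285: [S] = 2.24, [V] = 4.48, [R] = 0.892.
Kc = [R] / ([S] [V]^2) = 0.0199 (mol/L)^-2.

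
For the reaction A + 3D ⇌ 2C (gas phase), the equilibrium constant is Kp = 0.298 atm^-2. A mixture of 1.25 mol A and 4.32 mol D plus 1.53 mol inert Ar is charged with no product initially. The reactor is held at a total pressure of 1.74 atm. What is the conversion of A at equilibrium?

Basis: 1.25 mol A initially; let X = conversion of A. Extent ξ = 1.25X.
Mole table: n_A = 1.25 − 1.25X; n_D = 4.32 − 3.75X; n_C = 2.5X; n_I = 1.53 (inert).
n_T = Σnᵢ = 7.1 − 2.5X.
y_i = n_i/n_T, p_i = y_i·P. Kp = p_C^2 / (p_A p_D^3).
Equating to 0.298 atm^-2 and solving on 0 < X < 1: X = 0.312.

X = 0.312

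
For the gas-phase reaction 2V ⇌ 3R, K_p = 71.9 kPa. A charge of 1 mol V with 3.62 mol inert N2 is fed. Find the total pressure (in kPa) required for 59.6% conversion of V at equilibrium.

P = 80.8 kPa

Take 1 mol V as basis and let X be its fractional conversion, so ξ = 0.5X.
Species balance: n_V = 1 − X; n_R = 1.5X; n_I = 3.62 (inert).
Total moles n_T = 4.62 + 0.5X.
K_p = p_R^3 / (p_V^2) with p_i = (n_i/n_T)·P.
At X = 0.596: the mole-fraction product g(X) = Π y_i^ν_i = 0.8901. Since K_p = g(X)·P^{1}, P = (K_p/g)^(1/1) = (71.9/0.8901)^(1/1) = 80.8 kPa.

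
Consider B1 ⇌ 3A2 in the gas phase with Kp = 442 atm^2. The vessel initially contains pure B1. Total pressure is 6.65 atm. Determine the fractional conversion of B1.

Take 1 mol B1 as basis and let X be its fractional conversion, so ξ = X.
At extent ξ: n_B1 = 1 − X; n_A2 = 3X.
Total moles n_T = 1 + 2X.
With p_i = (n_i/n_T)P, Kp = p_A2^3 / (p_B1).
Equating to 442 atm^2 and solving on 0 < X < 1: X = 0.797.

X = 0.797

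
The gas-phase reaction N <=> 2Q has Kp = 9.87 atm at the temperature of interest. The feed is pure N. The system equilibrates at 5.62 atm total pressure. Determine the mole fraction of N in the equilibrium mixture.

y_N = 0.288

Let X = conversion of N (basis 1 mol N); extent of reaction ξ = X.
Mole table: n_N = 1 − X; n_Q = 2X.
Total moles n_T = 1 + X.
With p_i = (n_i/n_T)P, Kp = p_Q^2 / (p_N).
Equating to 9.87 atm and solving on 0 < X < 1: X = 0.552.
Then n_N = 0.448, n_T = 1.55, so y_N = 0.288.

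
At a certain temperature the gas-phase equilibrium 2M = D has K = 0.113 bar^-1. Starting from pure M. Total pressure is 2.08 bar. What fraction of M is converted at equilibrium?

Basis: 1 mol M initially; let X = conversion of M. Extent ξ = 0.5X.
Species balance: n_M = 1 − X; n_D = 0.5X.
n_T = Σnᵢ = 1 − 0.5X.
Mole fractions y_i = n_i/n_T; K = p_D / (p_M^2) with p_i = y_i·P.
Setting this equal to 0.113 bar^-1 and taking the physical root (0 < X < 1) gives X = 0.282.

X = 0.282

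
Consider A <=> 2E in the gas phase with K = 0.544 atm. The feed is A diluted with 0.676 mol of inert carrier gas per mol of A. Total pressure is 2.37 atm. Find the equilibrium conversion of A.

Basis: 1 mol A initially; let X = conversion of A. Extent ξ = X.
Species balance: n_A = 1 − X; n_E = 2X; n_I = 0.676 (inert).
n_T = Σnᵢ = 1.68 + X.
y_i = n_i/n_T, p_i = y_i·P. K = p_E^2 / (p_A).
This yields a degree-2 equation in X; solving on (0,1), X = 0.284.

X = 0.284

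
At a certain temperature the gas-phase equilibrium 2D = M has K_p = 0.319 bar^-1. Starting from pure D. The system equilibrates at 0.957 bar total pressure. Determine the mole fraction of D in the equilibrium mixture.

y_D = 0.803

Basis: 1 mol D initially; let X = conversion of D. Extent ξ = 0.5X.
At extent ξ: n_D = 1 − X; n_M = 0.5X.
Summing: n_T = 1 − 0.5X.
y_i = n_i/n_T, p_i = y_i·P. K_p = p_M / (p_D^2).
Equating to 0.319 bar^-1 and solving on 0 < X < 1: X = 0.329.
Then n_D = 0.671, n_T = 0.835, so y_D = 0.803.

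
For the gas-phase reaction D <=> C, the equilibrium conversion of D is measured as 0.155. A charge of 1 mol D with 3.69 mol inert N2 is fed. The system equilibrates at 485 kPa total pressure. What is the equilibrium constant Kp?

Basis: 1 mol D initially; let X = conversion of D. Extent ξ = X.
At extent ξ: n_D = 1 − X; n_C = X; n_I = 3.69 (inert).
Since Δν = 0, n_T = 4.69 throughout.
At X = 0.155: n_D = 0.845, n_C = 0.155, n_T = 4.69.
p_i = (n_i/n_T)·P. Kp = p_C / (p_D) = 0.183.

Kp = 0.183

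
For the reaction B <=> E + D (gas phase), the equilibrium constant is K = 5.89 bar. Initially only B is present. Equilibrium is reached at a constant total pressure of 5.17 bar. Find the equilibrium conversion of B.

X = 0.730

Basis: 1 mol B initially; let X = conversion of B. Extent ξ = X.
Moles: n_B = 1 − X; n_E = X; n_D = X.
Summing: n_T = 1 + X.
With p_i = (n_i/n_T)P, K = p_E p_D / (p_B).
Setting this equal to 5.89 bar and taking the physical root (0 < X < 1) gives X = 0.730.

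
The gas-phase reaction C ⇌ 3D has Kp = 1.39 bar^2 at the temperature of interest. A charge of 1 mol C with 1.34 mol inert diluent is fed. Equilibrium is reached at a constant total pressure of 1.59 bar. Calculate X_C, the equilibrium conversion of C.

Take 1 mol C as basis and let X be its fractional conversion, so ξ = X.
Moles: n_C = 1 − X; n_D = 3X; n_I = 1.34 (inert).
Total moles n_T = 2.34 + 2X.
Mole fractions y_i = n_i/n_T; Kp = p_D^3 / (p_C) with p_i = y_i·P.
Substituting and setting equal to 1.39 bar^2 gives a polynomial in X; the root in (0,1) is X = 0.486.

X = 0.486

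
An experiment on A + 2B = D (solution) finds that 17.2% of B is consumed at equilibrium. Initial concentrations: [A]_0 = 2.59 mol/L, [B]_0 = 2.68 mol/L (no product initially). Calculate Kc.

Let X = conversion of B.
Concentrations: [A] = 2.59 − 1.34X; [B] = 2.68 − 2.68X; [D] = 1.34X.
At X = 0.172: [A] = 2.36, [B] = 2.22, [D] = 0.23.
Kc = [D] / ([A] [B]^2) = 0.0198 (mol/L)^-2.

Kc = 0.0198 (mol/L)^-2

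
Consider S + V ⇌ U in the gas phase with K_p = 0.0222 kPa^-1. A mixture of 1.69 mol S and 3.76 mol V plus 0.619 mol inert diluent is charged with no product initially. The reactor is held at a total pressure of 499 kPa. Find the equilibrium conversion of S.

X = 0.848

Basis: 1.69 mol S initially; let X = conversion of S. Extent ξ = 1.69X.
Moles: n_S = 1.69 − 1.69X; n_V = 3.76 − 1.69X; n_U = 1.69X; n_I = 0.619 (inert).
Total moles n_T = 6.07 − 1.69X.
With p_i = (n_i/n_T)P, K_p = p_U / (p_S p_V).
This yields a degree-2 equation in X; solving on (0,1), X = 0.848.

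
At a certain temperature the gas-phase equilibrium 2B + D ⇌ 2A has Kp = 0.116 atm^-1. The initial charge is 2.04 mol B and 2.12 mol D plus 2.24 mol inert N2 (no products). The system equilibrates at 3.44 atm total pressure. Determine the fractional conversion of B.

X = 0.258

Take 2.04 mol B as basis and let X be its fractional conversion, so ξ = 1.02X.
At extent ξ: n_B = 2.04 − 2.04X; n_D = 2.12 − 1.02X; n_A = 2.04X; n_I = 2.24 (inert).
Total moles n_T = 6.4 − 1.02X.
With p_i = (n_i/n_T)P, Kp = p_A^2 / (p_B^2 p_D).
Substituting and setting equal to 0.116 atm^-1 gives a polynomial in X; the root in (0,1) is X = 0.258.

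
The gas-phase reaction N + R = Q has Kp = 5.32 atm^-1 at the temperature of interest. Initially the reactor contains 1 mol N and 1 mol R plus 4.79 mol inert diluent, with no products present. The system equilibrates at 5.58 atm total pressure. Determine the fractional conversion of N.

X = 0.637

Basis: 1 mol N initially; let X = conversion of N. Extent ξ = X.
At extent ξ: n_N = 1 − X; n_R = 1 − X; n_Q = X; n_I = 4.79 (inert).
n_T = Σnᵢ = 6.79 − X.
With p_i = (n_i/n_T)P, Kp = p_Q / (p_N p_R).
Setting this equal to 5.32 atm^-1 and taking the physical root (0 < X < 1) gives X = 0.637.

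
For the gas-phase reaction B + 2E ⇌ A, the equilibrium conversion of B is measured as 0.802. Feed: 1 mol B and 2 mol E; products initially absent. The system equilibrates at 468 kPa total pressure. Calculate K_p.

K_p = 0.00023 kPa^-2

Take 1 mol B as basis and let X be its fractional conversion, so ξ = X.
Moles: n_B = 1 − X; n_E = 2 − 2X; n_A = X.
Total moles n_T = 3 − 2X.
At X = 0.802: n_B = 0.198, n_E = 0.396, n_A = 0.802, n_T = 1.4.
p_i = (n_i/n_T)·P. K_p = p_A / (p_B p_E^2) = 0.00023 kPa^-2.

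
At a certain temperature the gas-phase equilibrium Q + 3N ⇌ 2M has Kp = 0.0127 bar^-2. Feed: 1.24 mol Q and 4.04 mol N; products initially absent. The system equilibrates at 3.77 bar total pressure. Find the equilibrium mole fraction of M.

y_M = 0.109

Let X = conversion of Q (basis 1.24 mol Q); extent of reaction ξ = 1.24X.
Mole table: n_Q = 1.24 − 1.24X; n_N = 4.04 − 3.72X; n_M = 2.48X.
Total moles n_T = 5.28 − 2.48X.
Mole fractions y_i = n_i/n_T; Kp = p_M^2 / (p_Q p_N^3) with p_i = y_i·P.
Setting this equal to 0.0127 bar^-2 and taking the physical root (0 < X < 1) gives X = 0.210.
Then n_M = 0.52, n_T = 4.76, so y_M = 0.109.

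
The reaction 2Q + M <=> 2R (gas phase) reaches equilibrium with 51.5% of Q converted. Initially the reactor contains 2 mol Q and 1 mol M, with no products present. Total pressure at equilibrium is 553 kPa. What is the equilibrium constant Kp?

Kp = 0.0104 kPa^-1

Take 2 mol Q as basis and let X be its fractional conversion, so ξ = X.
At extent ξ: n_Q = 2 − 2X; n_M = 1 − X; n_R = 2X.
Total moles n_T = 3 − X.
At X = 0.515: n_Q = 0.97, n_M = 0.485, n_R = 1.03, n_T = 2.48.
p_i = (n_i/n_T)·P. Kp = p_R^2 / (p_Q^2 p_M) = 0.0104 kPa^-1.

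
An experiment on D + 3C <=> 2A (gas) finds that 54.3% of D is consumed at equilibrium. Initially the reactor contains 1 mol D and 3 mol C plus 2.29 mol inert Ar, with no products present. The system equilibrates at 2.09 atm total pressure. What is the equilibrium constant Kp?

Let X = conversion of D (basis 1 mol D); extent of reaction ξ = X.
Species balance: n_D = 1 − X; n_C = 3 − 3X; n_A = 2X; n_I = 2.29 (inert).
Summing: n_T = 6.29 − 2X.
At X = 0.543: n_D = 0.457, n_C = 1.37, n_A = 1.09, n_T = 5.2.
p_i = (n_i/n_T)·P. Kp = p_A^2 / (p_D p_C^3) = 6.21 atm^-2.

Kp = 6.21 atm^-2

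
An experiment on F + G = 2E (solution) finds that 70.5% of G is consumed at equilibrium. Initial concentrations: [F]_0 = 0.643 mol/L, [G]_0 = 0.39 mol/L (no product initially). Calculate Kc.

Let X = conversion of G.
Concentrations: [F] = 0.643 − 0.39X; [G] = 0.39 − 0.39X; [E] = 0.78X.
At X = 0.705: [F] = 0.368, [G] = 0.115, [E] = 0.55.
Kc = [E]^2 / ([F] [G]) = 7.14.

Kc = 7.14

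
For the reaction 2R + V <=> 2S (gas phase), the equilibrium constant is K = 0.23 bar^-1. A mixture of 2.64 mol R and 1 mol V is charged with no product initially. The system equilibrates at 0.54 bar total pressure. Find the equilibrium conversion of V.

X = 0.192

Take 1 mol V as basis and let X be its fractional conversion, so ξ = X.
Mole table: n_R = 2.64 − 2X; n_V = 1 − X; n_S = 2X.
Total moles n_T = 3.64 − X.
With p_i = (n_i/n_T)P, K = p_S^2 / (p_R^2 p_V).
Setting this equal to 0.23 bar^-1 and taking the physical root (0 < X < 1) gives X = 0.192.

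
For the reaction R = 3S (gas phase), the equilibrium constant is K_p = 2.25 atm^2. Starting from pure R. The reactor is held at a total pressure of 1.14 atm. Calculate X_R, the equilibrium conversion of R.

Let X = conversion of R (basis 1 mol R); extent of reaction ξ = X.
At extent ξ: n_R = 1 − X; n_S = 3X.
n_T = Σnᵢ = 1 + 2X.
With p_i = (n_i/n_T)P, K_p = p_S^3 / (p_R).
Equating to 2.25 atm^2 and solving on 0 < X < 1: X = 0.504.

X = 0.504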